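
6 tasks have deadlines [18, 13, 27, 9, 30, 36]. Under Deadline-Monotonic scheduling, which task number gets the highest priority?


Sort tasks by relative deadline (ascending):
  Task 4: deadline = 9
  Task 2: deadline = 13
  Task 1: deadline = 18
  Task 3: deadline = 27
  Task 5: deadline = 30
  Task 6: deadline = 36
Priority order (highest first): [4, 2, 1, 3, 5, 6]
Highest priority task = 4

4


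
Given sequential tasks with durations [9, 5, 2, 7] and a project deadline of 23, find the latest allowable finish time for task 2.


LF(activity 2) = deadline - sum of successor durations
Successors: activities 3 through 4 with durations [2, 7]
Sum of successor durations = 9
LF = 23 - 9 = 14

14


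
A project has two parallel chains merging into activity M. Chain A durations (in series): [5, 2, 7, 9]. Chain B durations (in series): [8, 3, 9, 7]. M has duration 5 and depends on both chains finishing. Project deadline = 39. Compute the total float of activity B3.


Forward pass: ES(B3) = sum of predecessors on chain B = 11
EF = ES + duration = 11 + 9 = 20
Backward pass: LF(M) = deadline = 39; LS(M) = 39 - 5 = 34
LF(B3) = LS(M) - sum(successors on chain B) = 34 - 7 = 27
LS = LF - duration = 27 - 9 = 18
Total float = LS - ES = 18 - 11 = 7

7


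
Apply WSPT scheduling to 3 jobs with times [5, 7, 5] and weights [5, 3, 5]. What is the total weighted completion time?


Compute p/w ratios and sort ascending (WSPT): [(5, 5), (5, 5), (7, 3)]
Compute weighted completion times:
  Job (p=5,w=5): C=5, w*C=5*5=25
  Job (p=5,w=5): C=10, w*C=5*10=50
  Job (p=7,w=3): C=17, w*C=3*17=51
Total weighted completion time = 126

126


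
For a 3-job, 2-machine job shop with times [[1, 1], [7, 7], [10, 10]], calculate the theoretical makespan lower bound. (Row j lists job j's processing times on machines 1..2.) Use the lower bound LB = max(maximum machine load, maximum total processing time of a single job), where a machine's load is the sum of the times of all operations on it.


Machine loads:
  Machine 1: 1 + 7 + 10 = 18
  Machine 2: 1 + 7 + 10 = 18
Max machine load = 18
Job totals:
  Job 1: 2
  Job 2: 14
  Job 3: 20
Max job total = 20
Lower bound = max(18, 20) = 20

20


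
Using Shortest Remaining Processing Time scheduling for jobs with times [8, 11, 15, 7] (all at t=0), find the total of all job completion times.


Since all jobs arrive at t=0, SRPT equals SPT ordering.
SPT order: [7, 8, 11, 15]
Completion times:
  Job 1: p=7, C=7
  Job 2: p=8, C=15
  Job 3: p=11, C=26
  Job 4: p=15, C=41
Total completion time = 7 + 15 + 26 + 41 = 89

89


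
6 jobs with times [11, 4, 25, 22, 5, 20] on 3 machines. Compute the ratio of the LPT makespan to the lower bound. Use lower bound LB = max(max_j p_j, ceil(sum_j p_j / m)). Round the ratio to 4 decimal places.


LPT order: [25, 22, 20, 11, 5, 4]
Machine loads after assignment: [29, 27, 31]
LPT makespan = 31
Lower bound = max(max_job, ceil(total/3)) = max(25, 29) = 29
Ratio = 31 / 29 = 1.069

1.069


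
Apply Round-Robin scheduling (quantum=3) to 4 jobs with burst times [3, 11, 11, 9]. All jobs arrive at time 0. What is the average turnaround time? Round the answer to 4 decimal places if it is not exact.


Time quantum = 3
Execution trace:
  J1 runs 3 units, time = 3
  J2 runs 3 units, time = 6
  J3 runs 3 units, time = 9
  J4 runs 3 units, time = 12
  J2 runs 3 units, time = 15
  J3 runs 3 units, time = 18
  J4 runs 3 units, time = 21
  J2 runs 3 units, time = 24
  J3 runs 3 units, time = 27
  J4 runs 3 units, time = 30
  J2 runs 2 units, time = 32
  J3 runs 2 units, time = 34
Finish times: [3, 32, 34, 30]
Average turnaround = 99/4 = 24.75

24.75


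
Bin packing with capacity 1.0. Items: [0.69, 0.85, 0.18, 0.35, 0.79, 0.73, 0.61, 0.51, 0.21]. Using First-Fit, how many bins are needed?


Place items sequentially using First-Fit:
  Item 0.69 -> new Bin 1
  Item 0.85 -> new Bin 2
  Item 0.18 -> Bin 1 (now 0.87)
  Item 0.35 -> new Bin 3
  Item 0.79 -> new Bin 4
  Item 0.73 -> new Bin 5
  Item 0.61 -> Bin 3 (now 0.96)
  Item 0.51 -> new Bin 6
  Item 0.21 -> Bin 4 (now 1.0)
Total bins used = 6

6


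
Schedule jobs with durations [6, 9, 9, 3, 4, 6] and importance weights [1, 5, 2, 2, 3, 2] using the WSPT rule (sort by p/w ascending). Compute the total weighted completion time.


Compute p/w ratios and sort ascending (WSPT): [(4, 3), (3, 2), (9, 5), (6, 2), (9, 2), (6, 1)]
Compute weighted completion times:
  Job (p=4,w=3): C=4, w*C=3*4=12
  Job (p=3,w=2): C=7, w*C=2*7=14
  Job (p=9,w=5): C=16, w*C=5*16=80
  Job (p=6,w=2): C=22, w*C=2*22=44
  Job (p=9,w=2): C=31, w*C=2*31=62
  Job (p=6,w=1): C=37, w*C=1*37=37
Total weighted completion time = 249

249


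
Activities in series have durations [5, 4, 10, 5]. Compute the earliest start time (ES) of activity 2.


Activity 2 starts after activities 1 through 1 complete.
Predecessor durations: [5]
ES = 5 = 5

5


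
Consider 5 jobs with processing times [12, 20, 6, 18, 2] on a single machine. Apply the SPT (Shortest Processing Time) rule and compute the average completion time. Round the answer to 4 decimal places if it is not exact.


Sort jobs by processing time (SPT order): [2, 6, 12, 18, 20]
Compute completion times sequentially:
  Job 1: processing = 2, completes at 2
  Job 2: processing = 6, completes at 8
  Job 3: processing = 12, completes at 20
  Job 4: processing = 18, completes at 38
  Job 5: processing = 20, completes at 58
Sum of completion times = 126
Average completion time = 126/5 = 25.2

25.2


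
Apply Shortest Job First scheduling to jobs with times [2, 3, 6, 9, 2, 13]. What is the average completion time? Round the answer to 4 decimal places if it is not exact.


SJF order (ascending): [2, 2, 3, 6, 9, 13]
Completion times:
  Job 1: burst=2, C=2
  Job 2: burst=2, C=4
  Job 3: burst=3, C=7
  Job 4: burst=6, C=13
  Job 5: burst=9, C=22
  Job 6: burst=13, C=35
Average completion = 83/6 = 13.8333

13.8333


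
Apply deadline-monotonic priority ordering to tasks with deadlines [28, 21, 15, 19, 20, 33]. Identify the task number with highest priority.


Sort tasks by relative deadline (ascending):
  Task 3: deadline = 15
  Task 4: deadline = 19
  Task 5: deadline = 20
  Task 2: deadline = 21
  Task 1: deadline = 28
  Task 6: deadline = 33
Priority order (highest first): [3, 4, 5, 2, 1, 6]
Highest priority task = 3

3


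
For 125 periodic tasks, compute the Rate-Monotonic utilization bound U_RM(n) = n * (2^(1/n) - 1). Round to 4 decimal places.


Compute 2^(1/125) = 1.0055605804
Subtract 1: 1.0055605804 - 1 = 0.0055605804
Multiply by n: 125 * 0.0055605804 = 0.6950725500
Round to 4 dp: 0.6951

0.6951


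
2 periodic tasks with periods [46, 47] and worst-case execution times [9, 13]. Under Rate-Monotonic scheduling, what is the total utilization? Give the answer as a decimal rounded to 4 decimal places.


Compute individual utilizations (exact fractions):
  Task 1: C/T = 9/46 (approx. 0.1957)
  Task 2: C/T = 13/47 (approx. 0.2766)
Total utilization U = 9/46 + 13/47 = 1021/2162
Rounded to 4 decimal places: U = 0.4722
RM (Liu & Layland) bound for 2 tasks = 0.828427; compare with U = 1021/2162 (approx. 0.472248)
U <= bound, so schedulable by RM sufficient condition.

0.4722


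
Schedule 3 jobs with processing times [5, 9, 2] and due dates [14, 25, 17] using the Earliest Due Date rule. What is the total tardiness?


Sort by due date (EDD order): [(5, 14), (2, 17), (9, 25)]
Compute completion times and tardiness:
  Job 1: p=5, d=14, C=5, tardiness=max(0,5-14)=0
  Job 2: p=2, d=17, C=7, tardiness=max(0,7-17)=0
  Job 3: p=9, d=25, C=16, tardiness=max(0,16-25)=0
Total tardiness = 0

0


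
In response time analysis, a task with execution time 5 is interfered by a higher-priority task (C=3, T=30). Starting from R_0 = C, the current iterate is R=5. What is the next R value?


R_next = C + ceil(R_prev / T_hp) * C_hp
ceil(5 / 30) = ceil(0.1667) = 1
Interference = 1 * 3 = 3
R_next = 5 + 3 = 8

8


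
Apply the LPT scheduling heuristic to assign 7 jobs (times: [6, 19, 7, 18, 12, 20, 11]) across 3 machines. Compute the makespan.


Sort jobs in decreasing order (LPT): [20, 19, 18, 12, 11, 7, 6]
Assign each job to the least loaded machine:
  Machine 1: jobs [20, 7, 6], load = 33
  Machine 2: jobs [19, 11], load = 30
  Machine 3: jobs [18, 12], load = 30
Makespan = max load = 33

33


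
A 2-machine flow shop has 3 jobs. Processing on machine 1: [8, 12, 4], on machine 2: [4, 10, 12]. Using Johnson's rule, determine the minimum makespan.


Apply Johnson's rule:
  Group 1 (a <= b): [(3, 4, 12)]
  Group 2 (a > b): [(2, 12, 10), (1, 8, 4)]
Optimal job order: [3, 2, 1]
Schedule:
  Job 3: M1 done at 4, M2 done at 16
  Job 2: M1 done at 16, M2 done at 26
  Job 1: M1 done at 24, M2 done at 30
Makespan = 30

30


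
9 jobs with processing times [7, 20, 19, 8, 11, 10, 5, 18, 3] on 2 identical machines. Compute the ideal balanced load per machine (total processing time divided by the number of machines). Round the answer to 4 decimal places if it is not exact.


Total processing time = 7 + 20 + 19 + 8 + 11 + 10 + 5 + 18 + 3 = 101
Number of machines = 2
Ideal balanced load = 101 / 2 = 50.5

50.5


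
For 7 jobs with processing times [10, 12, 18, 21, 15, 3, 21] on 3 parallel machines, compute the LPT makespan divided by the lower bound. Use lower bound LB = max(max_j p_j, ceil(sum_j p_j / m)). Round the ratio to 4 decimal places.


LPT order: [21, 21, 18, 15, 12, 10, 3]
Machine loads after assignment: [33, 34, 33]
LPT makespan = 34
Lower bound = max(max_job, ceil(total/3)) = max(21, 34) = 34
Ratio = 34 / 34 = 1.0

1.0


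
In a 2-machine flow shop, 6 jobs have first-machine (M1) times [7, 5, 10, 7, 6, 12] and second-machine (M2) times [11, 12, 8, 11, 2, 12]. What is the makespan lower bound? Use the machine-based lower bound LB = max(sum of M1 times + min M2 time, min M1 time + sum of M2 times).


LB1 = sum(M1 times) + min(M2 times) = 47 + 2 = 49
LB2 = min(M1 times) + sum(M2 times) = 5 + 56 = 61
Lower bound = max(LB1, LB2) = max(49, 61) = 61

61


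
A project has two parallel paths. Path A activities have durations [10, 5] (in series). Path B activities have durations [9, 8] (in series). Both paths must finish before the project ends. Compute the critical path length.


Path A total = 10 + 5 = 15
Path B total = 9 + 8 = 17
Critical path = longest path = max(15, 17) = 17

17


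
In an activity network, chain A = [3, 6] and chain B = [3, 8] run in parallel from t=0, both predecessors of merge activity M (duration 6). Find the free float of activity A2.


ES(A2) = sum of predecessors on chain A = 3
EF(A2) = ES + duration = 3 + 6 = 9
Successor of A2 is M. ES(M) = max(sum(A), sum(B)) = max(9, 11) = 11
Free float = ES(successor) - EF(current) = 11 - 9 = 2

2


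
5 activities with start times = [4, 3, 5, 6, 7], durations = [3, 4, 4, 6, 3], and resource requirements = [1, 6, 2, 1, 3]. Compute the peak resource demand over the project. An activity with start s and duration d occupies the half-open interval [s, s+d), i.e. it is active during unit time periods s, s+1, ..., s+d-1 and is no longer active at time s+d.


Each activity i is active on [start_i, start_i + duration_i).
Compute total resource usage per time slot:
  t=0: active resources = [], total = 0
  t=1: active resources = [], total = 0
  t=2: active resources = [], total = 0
  t=3: active resources = [6], total = 6
  t=4: active resources = [1, 6], total = 7
  t=5: active resources = [1, 6, 2], total = 9
  t=6: active resources = [1, 6, 2, 1], total = 10
  t=7: active resources = [2, 1, 3], total = 6
  t=8: active resources = [2, 1, 3], total = 6
  t=9: active resources = [1, 3], total = 4
  t=10: active resources = [1], total = 1
  t=11: active resources = [1], total = 1
Peak resource demand = 10

10


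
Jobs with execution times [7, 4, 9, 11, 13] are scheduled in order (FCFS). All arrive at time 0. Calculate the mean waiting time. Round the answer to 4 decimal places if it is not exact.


FCFS order (as given): [7, 4, 9, 11, 13]
Waiting times:
  Job 1: wait = 0
  Job 2: wait = 7
  Job 3: wait = 11
  Job 4: wait = 20
  Job 5: wait = 31
Sum of waiting times = 69
Average waiting time = 69/5 = 13.8

13.8


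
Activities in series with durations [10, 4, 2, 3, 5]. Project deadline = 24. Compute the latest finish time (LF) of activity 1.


LF(activity 1) = deadline - sum of successor durations
Successors: activities 2 through 5 with durations [4, 2, 3, 5]
Sum of successor durations = 14
LF = 24 - 14 = 10

10


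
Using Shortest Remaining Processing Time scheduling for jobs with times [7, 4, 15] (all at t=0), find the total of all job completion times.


Since all jobs arrive at t=0, SRPT equals SPT ordering.
SPT order: [4, 7, 15]
Completion times:
  Job 1: p=4, C=4
  Job 2: p=7, C=11
  Job 3: p=15, C=26
Total completion time = 4 + 11 + 26 = 41

41


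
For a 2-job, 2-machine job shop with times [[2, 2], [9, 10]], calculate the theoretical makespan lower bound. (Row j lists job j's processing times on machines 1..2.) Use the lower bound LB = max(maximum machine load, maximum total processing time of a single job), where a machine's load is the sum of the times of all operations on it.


Machine loads:
  Machine 1: 2 + 9 = 11
  Machine 2: 2 + 10 = 12
Max machine load = 12
Job totals:
  Job 1: 4
  Job 2: 19
Max job total = 19
Lower bound = max(12, 19) = 19

19


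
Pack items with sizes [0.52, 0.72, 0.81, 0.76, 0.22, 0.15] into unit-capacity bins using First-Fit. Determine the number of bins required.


Place items sequentially using First-Fit:
  Item 0.52 -> new Bin 1
  Item 0.72 -> new Bin 2
  Item 0.81 -> new Bin 3
  Item 0.76 -> new Bin 4
  Item 0.22 -> Bin 1 (now 0.74)
  Item 0.15 -> Bin 1 (now 0.89)
Total bins used = 4

4


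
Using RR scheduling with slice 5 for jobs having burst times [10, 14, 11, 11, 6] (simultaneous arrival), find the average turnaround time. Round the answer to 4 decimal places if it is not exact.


Time quantum = 5
Execution trace:
  J1 runs 5 units, time = 5
  J2 runs 5 units, time = 10
  J3 runs 5 units, time = 15
  J4 runs 5 units, time = 20
  J5 runs 5 units, time = 25
  J1 runs 5 units, time = 30
  J2 runs 5 units, time = 35
  J3 runs 5 units, time = 40
  J4 runs 5 units, time = 45
  J5 runs 1 units, time = 46
  J2 runs 4 units, time = 50
  J3 runs 1 units, time = 51
  J4 runs 1 units, time = 52
Finish times: [30, 50, 51, 52, 46]
Average turnaround = 229/5 = 45.8

45.8


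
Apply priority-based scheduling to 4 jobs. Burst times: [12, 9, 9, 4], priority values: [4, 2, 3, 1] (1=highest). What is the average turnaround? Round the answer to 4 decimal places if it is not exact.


Sort by priority (ascending = highest first):
Order: [(1, 4), (2, 9), (3, 9), (4, 12)]
Completion times:
  Priority 1, burst=4, C=4
  Priority 2, burst=9, C=13
  Priority 3, burst=9, C=22
  Priority 4, burst=12, C=34
Average turnaround = 73/4 = 18.25

18.25


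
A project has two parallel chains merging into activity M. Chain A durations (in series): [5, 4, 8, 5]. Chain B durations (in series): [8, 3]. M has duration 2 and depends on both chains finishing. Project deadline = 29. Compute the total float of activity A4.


Forward pass: ES(A4) = sum of predecessors on chain A = 17
EF = ES + duration = 17 + 5 = 22
Backward pass: LF(M) = deadline = 29; LS(M) = 29 - 2 = 27
LF(A4) = LS(M) - sum(successors on chain A) = 27 - 0 = 27
LS = LF - duration = 27 - 5 = 22
Total float = LS - ES = 22 - 17 = 5

5


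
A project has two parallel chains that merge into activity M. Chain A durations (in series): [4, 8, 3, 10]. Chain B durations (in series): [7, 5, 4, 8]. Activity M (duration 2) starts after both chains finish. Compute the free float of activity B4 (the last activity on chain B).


ES(B4) = sum of predecessors on chain B = 16
EF(B4) = ES + duration = 16 + 8 = 24
Successor of B4 is M. ES(M) = max(sum(A), sum(B)) = max(25, 24) = 25
Free float = ES(successor) - EF(current) = 25 - 24 = 1

1


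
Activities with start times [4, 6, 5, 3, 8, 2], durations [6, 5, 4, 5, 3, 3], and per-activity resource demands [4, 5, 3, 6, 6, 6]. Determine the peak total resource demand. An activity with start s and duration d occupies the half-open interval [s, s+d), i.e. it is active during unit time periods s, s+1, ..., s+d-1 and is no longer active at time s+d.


Each activity i is active on [start_i, start_i + duration_i).
Compute total resource usage per time slot:
  t=0: active resources = [], total = 0
  t=1: active resources = [], total = 0
  t=2: active resources = [6], total = 6
  t=3: active resources = [6, 6], total = 12
  t=4: active resources = [4, 6, 6], total = 16
  t=5: active resources = [4, 3, 6], total = 13
  t=6: active resources = [4, 5, 3, 6], total = 18
  t=7: active resources = [4, 5, 3, 6], total = 18
  t=8: active resources = [4, 5, 3, 6], total = 18
  t=9: active resources = [4, 5, 6], total = 15
  t=10: active resources = [5, 6], total = 11
Peak resource demand = 18

18


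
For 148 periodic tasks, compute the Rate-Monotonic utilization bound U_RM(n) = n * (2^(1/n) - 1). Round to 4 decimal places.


Compute 2^(1/148) = 1.0046944113
Subtract 1: 1.0046944113 - 1 = 0.0046944113
Multiply by n: 148 * 0.0046944113 = 0.6947728724
Round to 4 dp: 0.6948

0.6948


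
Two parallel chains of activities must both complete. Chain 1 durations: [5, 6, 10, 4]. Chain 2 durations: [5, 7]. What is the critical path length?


Path A total = 5 + 6 + 10 + 4 = 25
Path B total = 5 + 7 = 12
Critical path = longest path = max(25, 12) = 25

25


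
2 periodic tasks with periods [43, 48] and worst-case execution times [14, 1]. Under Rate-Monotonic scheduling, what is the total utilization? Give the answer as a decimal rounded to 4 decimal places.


Compute individual utilizations (exact fractions):
  Task 1: C/T = 14/43 (approx. 0.3256)
  Task 2: C/T = 1/48 (approx. 0.0208)
Total utilization U = 14/43 + 1/48 = 715/2064
Rounded to 4 decimal places: U = 0.3464
RM (Liu & Layland) bound for 2 tasks = 0.828427; compare with U = 715/2064 (approx. 0.346415)
U <= bound, so schedulable by RM sufficient condition.

0.3464


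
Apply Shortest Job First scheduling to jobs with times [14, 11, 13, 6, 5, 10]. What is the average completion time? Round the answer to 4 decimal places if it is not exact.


SJF order (ascending): [5, 6, 10, 11, 13, 14]
Completion times:
  Job 1: burst=5, C=5
  Job 2: burst=6, C=11
  Job 3: burst=10, C=21
  Job 4: burst=11, C=32
  Job 5: burst=13, C=45
  Job 6: burst=14, C=59
Average completion = 173/6 = 28.8333

28.8333


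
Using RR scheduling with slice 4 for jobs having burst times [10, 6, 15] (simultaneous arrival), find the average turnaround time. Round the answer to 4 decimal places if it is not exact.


Time quantum = 4
Execution trace:
  J1 runs 4 units, time = 4
  J2 runs 4 units, time = 8
  J3 runs 4 units, time = 12
  J1 runs 4 units, time = 16
  J2 runs 2 units, time = 18
  J3 runs 4 units, time = 22
  J1 runs 2 units, time = 24
  J3 runs 4 units, time = 28
  J3 runs 3 units, time = 31
Finish times: [24, 18, 31]
Average turnaround = 73/3 = 24.3333

24.3333


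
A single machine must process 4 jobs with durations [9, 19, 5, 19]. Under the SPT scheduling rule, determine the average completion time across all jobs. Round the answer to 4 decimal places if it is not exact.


Sort jobs by processing time (SPT order): [5, 9, 19, 19]
Compute completion times sequentially:
  Job 1: processing = 5, completes at 5
  Job 2: processing = 9, completes at 14
  Job 3: processing = 19, completes at 33
  Job 4: processing = 19, completes at 52
Sum of completion times = 104
Average completion time = 104/4 = 26.0

26.0


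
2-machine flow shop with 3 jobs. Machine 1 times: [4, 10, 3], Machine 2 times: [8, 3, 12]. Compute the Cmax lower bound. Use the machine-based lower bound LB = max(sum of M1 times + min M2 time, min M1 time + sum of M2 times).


LB1 = sum(M1 times) + min(M2 times) = 17 + 3 = 20
LB2 = min(M1 times) + sum(M2 times) = 3 + 23 = 26
Lower bound = max(LB1, LB2) = max(20, 26) = 26

26


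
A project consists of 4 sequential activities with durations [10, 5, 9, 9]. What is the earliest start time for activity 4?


Activity 4 starts after activities 1 through 3 complete.
Predecessor durations: [10, 5, 9]
ES = 10 + 5 + 9 = 24

24


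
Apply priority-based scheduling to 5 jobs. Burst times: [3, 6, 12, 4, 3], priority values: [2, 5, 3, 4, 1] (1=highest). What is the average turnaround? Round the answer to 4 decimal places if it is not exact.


Sort by priority (ascending = highest first):
Order: [(1, 3), (2, 3), (3, 12), (4, 4), (5, 6)]
Completion times:
  Priority 1, burst=3, C=3
  Priority 2, burst=3, C=6
  Priority 3, burst=12, C=18
  Priority 4, burst=4, C=22
  Priority 5, burst=6, C=28
Average turnaround = 77/5 = 15.4

15.4


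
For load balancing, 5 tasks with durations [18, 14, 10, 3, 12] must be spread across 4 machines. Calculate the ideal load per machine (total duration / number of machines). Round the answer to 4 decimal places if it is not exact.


Total processing time = 18 + 14 + 10 + 3 + 12 = 57
Number of machines = 4
Ideal balanced load = 57 / 4 = 14.25

14.25


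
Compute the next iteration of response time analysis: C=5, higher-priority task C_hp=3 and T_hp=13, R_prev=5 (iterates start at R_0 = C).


R_next = C + ceil(R_prev / T_hp) * C_hp
ceil(5 / 13) = ceil(0.3846) = 1
Interference = 1 * 3 = 3
R_next = 5 + 3 = 8

8


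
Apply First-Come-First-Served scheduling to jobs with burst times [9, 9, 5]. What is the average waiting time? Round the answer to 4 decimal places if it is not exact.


FCFS order (as given): [9, 9, 5]
Waiting times:
  Job 1: wait = 0
  Job 2: wait = 9
  Job 3: wait = 18
Sum of waiting times = 27
Average waiting time = 27/3 = 9.0

9.0


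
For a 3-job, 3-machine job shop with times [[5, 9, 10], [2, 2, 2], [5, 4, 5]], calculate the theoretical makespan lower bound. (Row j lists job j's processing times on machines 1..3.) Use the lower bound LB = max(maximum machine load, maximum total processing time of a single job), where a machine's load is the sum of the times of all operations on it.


Machine loads:
  Machine 1: 5 + 2 + 5 = 12
  Machine 2: 9 + 2 + 4 = 15
  Machine 3: 10 + 2 + 5 = 17
Max machine load = 17
Job totals:
  Job 1: 24
  Job 2: 6
  Job 3: 14
Max job total = 24
Lower bound = max(17, 24) = 24

24


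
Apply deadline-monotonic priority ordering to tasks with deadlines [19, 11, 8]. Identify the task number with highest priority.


Sort tasks by relative deadline (ascending):
  Task 3: deadline = 8
  Task 2: deadline = 11
  Task 1: deadline = 19
Priority order (highest first): [3, 2, 1]
Highest priority task = 3

3


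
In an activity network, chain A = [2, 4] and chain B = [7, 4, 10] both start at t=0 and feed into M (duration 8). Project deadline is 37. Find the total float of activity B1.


Forward pass: ES(B1) = sum of predecessors on chain B = 0
EF = ES + duration = 0 + 7 = 7
Backward pass: LF(M) = deadline = 37; LS(M) = 37 - 8 = 29
LF(B1) = LS(M) - sum(successors on chain B) = 29 - 14 = 15
LS = LF - duration = 15 - 7 = 8
Total float = LS - ES = 8 - 0 = 8

8


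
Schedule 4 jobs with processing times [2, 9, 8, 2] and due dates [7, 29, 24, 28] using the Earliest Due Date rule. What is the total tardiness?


Sort by due date (EDD order): [(2, 7), (8, 24), (2, 28), (9, 29)]
Compute completion times and tardiness:
  Job 1: p=2, d=7, C=2, tardiness=max(0,2-7)=0
  Job 2: p=8, d=24, C=10, tardiness=max(0,10-24)=0
  Job 3: p=2, d=28, C=12, tardiness=max(0,12-28)=0
  Job 4: p=9, d=29, C=21, tardiness=max(0,21-29)=0
Total tardiness = 0

0


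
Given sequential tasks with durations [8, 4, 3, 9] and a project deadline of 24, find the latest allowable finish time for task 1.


LF(activity 1) = deadline - sum of successor durations
Successors: activities 2 through 4 with durations [4, 3, 9]
Sum of successor durations = 16
LF = 24 - 16 = 8

8


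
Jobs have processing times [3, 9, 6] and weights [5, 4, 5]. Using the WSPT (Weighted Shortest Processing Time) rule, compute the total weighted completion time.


Compute p/w ratios and sort ascending (WSPT): [(3, 5), (6, 5), (9, 4)]
Compute weighted completion times:
  Job (p=3,w=5): C=3, w*C=5*3=15
  Job (p=6,w=5): C=9, w*C=5*9=45
  Job (p=9,w=4): C=18, w*C=4*18=72
Total weighted completion time = 132

132


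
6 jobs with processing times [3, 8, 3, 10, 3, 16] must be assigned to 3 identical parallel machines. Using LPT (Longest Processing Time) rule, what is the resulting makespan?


Sort jobs in decreasing order (LPT): [16, 10, 8, 3, 3, 3]
Assign each job to the least loaded machine:
  Machine 1: jobs [16], load = 16
  Machine 2: jobs [10, 3], load = 13
  Machine 3: jobs [8, 3, 3], load = 14
Makespan = max load = 16

16


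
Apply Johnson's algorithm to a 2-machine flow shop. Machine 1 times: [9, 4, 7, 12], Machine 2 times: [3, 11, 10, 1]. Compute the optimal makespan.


Apply Johnson's rule:
  Group 1 (a <= b): [(2, 4, 11), (3, 7, 10)]
  Group 2 (a > b): [(1, 9, 3), (4, 12, 1)]
Optimal job order: [2, 3, 1, 4]
Schedule:
  Job 2: M1 done at 4, M2 done at 15
  Job 3: M1 done at 11, M2 done at 25
  Job 1: M1 done at 20, M2 done at 28
  Job 4: M1 done at 32, M2 done at 33
Makespan = 33

33


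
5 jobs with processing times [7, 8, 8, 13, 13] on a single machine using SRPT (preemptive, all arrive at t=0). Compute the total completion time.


Since all jobs arrive at t=0, SRPT equals SPT ordering.
SPT order: [7, 8, 8, 13, 13]
Completion times:
  Job 1: p=7, C=7
  Job 2: p=8, C=15
  Job 3: p=8, C=23
  Job 4: p=13, C=36
  Job 5: p=13, C=49
Total completion time = 7 + 15 + 23 + 36 + 49 = 130

130


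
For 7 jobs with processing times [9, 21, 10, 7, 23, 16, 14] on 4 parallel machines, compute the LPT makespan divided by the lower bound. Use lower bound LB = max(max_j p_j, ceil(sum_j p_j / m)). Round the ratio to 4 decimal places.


LPT order: [23, 21, 16, 14, 10, 9, 7]
Machine loads after assignment: [23, 28, 25, 24]
LPT makespan = 28
Lower bound = max(max_job, ceil(total/4)) = max(23, 25) = 25
Ratio = 28 / 25 = 1.12

1.12


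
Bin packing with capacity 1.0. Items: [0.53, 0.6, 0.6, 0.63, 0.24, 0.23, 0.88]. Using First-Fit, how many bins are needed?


Place items sequentially using First-Fit:
  Item 0.53 -> new Bin 1
  Item 0.6 -> new Bin 2
  Item 0.6 -> new Bin 3
  Item 0.63 -> new Bin 4
  Item 0.24 -> Bin 1 (now 0.77)
  Item 0.23 -> Bin 1 (now 1.0)
  Item 0.88 -> new Bin 5
Total bins used = 5

5


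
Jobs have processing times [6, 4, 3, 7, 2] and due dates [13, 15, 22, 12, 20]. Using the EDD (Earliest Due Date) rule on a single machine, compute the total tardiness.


Sort by due date (EDD order): [(7, 12), (6, 13), (4, 15), (2, 20), (3, 22)]
Compute completion times and tardiness:
  Job 1: p=7, d=12, C=7, tardiness=max(0,7-12)=0
  Job 2: p=6, d=13, C=13, tardiness=max(0,13-13)=0
  Job 3: p=4, d=15, C=17, tardiness=max(0,17-15)=2
  Job 4: p=2, d=20, C=19, tardiness=max(0,19-20)=0
  Job 5: p=3, d=22, C=22, tardiness=max(0,22-22)=0
Total tardiness = 2

2


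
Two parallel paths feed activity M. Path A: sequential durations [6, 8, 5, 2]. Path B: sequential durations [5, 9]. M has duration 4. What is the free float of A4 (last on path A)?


ES(A4) = sum of predecessors on chain A = 19
EF(A4) = ES + duration = 19 + 2 = 21
Successor of A4 is M. ES(M) = max(sum(A), sum(B)) = max(21, 14) = 21
Free float = ES(successor) - EF(current) = 21 - 21 = 0

0


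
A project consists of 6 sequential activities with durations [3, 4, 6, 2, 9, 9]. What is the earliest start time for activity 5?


Activity 5 starts after activities 1 through 4 complete.
Predecessor durations: [3, 4, 6, 2]
ES = 3 + 4 + 6 + 2 = 15

15


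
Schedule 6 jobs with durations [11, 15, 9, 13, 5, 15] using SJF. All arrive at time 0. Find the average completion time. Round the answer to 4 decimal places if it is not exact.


SJF order (ascending): [5, 9, 11, 13, 15, 15]
Completion times:
  Job 1: burst=5, C=5
  Job 2: burst=9, C=14
  Job 3: burst=11, C=25
  Job 4: burst=13, C=38
  Job 5: burst=15, C=53
  Job 6: burst=15, C=68
Average completion = 203/6 = 33.8333

33.8333


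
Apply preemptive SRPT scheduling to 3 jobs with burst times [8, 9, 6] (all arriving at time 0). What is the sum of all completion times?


Since all jobs arrive at t=0, SRPT equals SPT ordering.
SPT order: [6, 8, 9]
Completion times:
  Job 1: p=6, C=6
  Job 2: p=8, C=14
  Job 3: p=9, C=23
Total completion time = 6 + 14 + 23 = 43

43


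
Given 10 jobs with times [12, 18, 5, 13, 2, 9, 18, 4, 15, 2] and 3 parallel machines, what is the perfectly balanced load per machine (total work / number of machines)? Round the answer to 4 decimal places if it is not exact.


Total processing time = 12 + 18 + 5 + 13 + 2 + 9 + 18 + 4 + 15 + 2 = 98
Number of machines = 3
Ideal balanced load = 98 / 3 = 32.6667

32.6667


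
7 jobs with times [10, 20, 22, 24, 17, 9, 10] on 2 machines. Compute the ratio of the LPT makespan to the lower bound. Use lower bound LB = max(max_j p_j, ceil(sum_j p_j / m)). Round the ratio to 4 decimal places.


LPT order: [24, 22, 20, 17, 10, 10, 9]
Machine loads after assignment: [60, 52]
LPT makespan = 60
Lower bound = max(max_job, ceil(total/2)) = max(24, 56) = 56
Ratio = 60 / 56 = 1.0714

1.0714


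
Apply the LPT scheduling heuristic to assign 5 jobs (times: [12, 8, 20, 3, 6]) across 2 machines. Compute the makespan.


Sort jobs in decreasing order (LPT): [20, 12, 8, 6, 3]
Assign each job to the least loaded machine:
  Machine 1: jobs [20, 6], load = 26
  Machine 2: jobs [12, 8, 3], load = 23
Makespan = max load = 26

26


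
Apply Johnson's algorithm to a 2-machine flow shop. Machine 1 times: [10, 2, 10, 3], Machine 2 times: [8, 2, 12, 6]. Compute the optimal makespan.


Apply Johnson's rule:
  Group 1 (a <= b): [(2, 2, 2), (4, 3, 6), (3, 10, 12)]
  Group 2 (a > b): [(1, 10, 8)]
Optimal job order: [2, 4, 3, 1]
Schedule:
  Job 2: M1 done at 2, M2 done at 4
  Job 4: M1 done at 5, M2 done at 11
  Job 3: M1 done at 15, M2 done at 27
  Job 1: M1 done at 25, M2 done at 35
Makespan = 35

35


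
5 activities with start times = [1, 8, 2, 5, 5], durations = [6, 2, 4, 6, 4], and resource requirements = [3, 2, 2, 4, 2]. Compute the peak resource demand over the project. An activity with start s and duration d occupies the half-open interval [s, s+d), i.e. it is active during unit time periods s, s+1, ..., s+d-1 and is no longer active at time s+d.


Each activity i is active on [start_i, start_i + duration_i).
Compute total resource usage per time slot:
  t=0: active resources = [], total = 0
  t=1: active resources = [3], total = 3
  t=2: active resources = [3, 2], total = 5
  t=3: active resources = [3, 2], total = 5
  t=4: active resources = [3, 2], total = 5
  t=5: active resources = [3, 2, 4, 2], total = 11
  t=6: active resources = [3, 4, 2], total = 9
  t=7: active resources = [4, 2], total = 6
  t=8: active resources = [2, 4, 2], total = 8
  t=9: active resources = [2, 4], total = 6
  t=10: active resources = [4], total = 4
Peak resource demand = 11

11


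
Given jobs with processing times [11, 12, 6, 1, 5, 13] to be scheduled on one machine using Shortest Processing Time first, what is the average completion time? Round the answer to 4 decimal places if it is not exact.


Sort jobs by processing time (SPT order): [1, 5, 6, 11, 12, 13]
Compute completion times sequentially:
  Job 1: processing = 1, completes at 1
  Job 2: processing = 5, completes at 6
  Job 3: processing = 6, completes at 12
  Job 4: processing = 11, completes at 23
  Job 5: processing = 12, completes at 35
  Job 6: processing = 13, completes at 48
Sum of completion times = 125
Average completion time = 125/6 = 20.8333

20.8333


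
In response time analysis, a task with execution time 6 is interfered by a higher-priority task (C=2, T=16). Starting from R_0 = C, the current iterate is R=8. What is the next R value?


R_next = C + ceil(R_prev / T_hp) * C_hp
ceil(8 / 16) = ceil(0.5) = 1
Interference = 1 * 2 = 2
R_next = 6 + 2 = 8
R_next = R_prev, so the iteration has converged (response time = 8).

8


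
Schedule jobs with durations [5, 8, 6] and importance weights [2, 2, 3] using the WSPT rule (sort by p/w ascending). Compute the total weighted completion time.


Compute p/w ratios and sort ascending (WSPT): [(6, 3), (5, 2), (8, 2)]
Compute weighted completion times:
  Job (p=6,w=3): C=6, w*C=3*6=18
  Job (p=5,w=2): C=11, w*C=2*11=22
  Job (p=8,w=2): C=19, w*C=2*19=38
Total weighted completion time = 78

78


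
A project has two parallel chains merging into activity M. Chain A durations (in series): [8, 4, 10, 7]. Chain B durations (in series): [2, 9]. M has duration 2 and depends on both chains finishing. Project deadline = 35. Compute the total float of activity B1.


Forward pass: ES(B1) = sum of predecessors on chain B = 0
EF = ES + duration = 0 + 2 = 2
Backward pass: LF(M) = deadline = 35; LS(M) = 35 - 2 = 33
LF(B1) = LS(M) - sum(successors on chain B) = 33 - 9 = 24
LS = LF - duration = 24 - 2 = 22
Total float = LS - ES = 22 - 0 = 22

22


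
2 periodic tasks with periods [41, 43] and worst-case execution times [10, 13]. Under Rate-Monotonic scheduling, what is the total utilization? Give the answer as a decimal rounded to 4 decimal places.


Compute individual utilizations (exact fractions):
  Task 1: C/T = 10/41 (approx. 0.2439)
  Task 2: C/T = 13/43 (approx. 0.3023)
Total utilization U = 10/41 + 13/43 = 963/1763
Rounded to 4 decimal places: U = 0.5462
RM (Liu & Layland) bound for 2 tasks = 0.828427; compare with U = 963/1763 (approx. 0.546228)
U <= bound, so schedulable by RM sufficient condition.

0.5462


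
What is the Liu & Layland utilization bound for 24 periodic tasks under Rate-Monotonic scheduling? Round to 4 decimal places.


Compute 2^(1/24) = 1.0293022366
Subtract 1: 1.0293022366 - 1 = 0.0293022366
Multiply by n: 24 * 0.0293022366 = 0.7032536784
Round to 4 dp: 0.7033

0.7033


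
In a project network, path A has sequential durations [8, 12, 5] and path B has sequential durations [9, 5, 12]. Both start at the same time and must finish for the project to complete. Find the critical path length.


Path A total = 8 + 12 + 5 = 25
Path B total = 9 + 5 + 12 = 26
Critical path = longest path = max(25, 26) = 26

26


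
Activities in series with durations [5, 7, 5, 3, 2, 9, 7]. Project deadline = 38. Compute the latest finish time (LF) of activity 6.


LF(activity 6) = deadline - sum of successor durations
Successors: activities 7 through 7 with durations [7]
Sum of successor durations = 7
LF = 38 - 7 = 31

31


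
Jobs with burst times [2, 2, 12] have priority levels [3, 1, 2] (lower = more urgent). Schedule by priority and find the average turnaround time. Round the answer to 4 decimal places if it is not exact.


Sort by priority (ascending = highest first):
Order: [(1, 2), (2, 12), (3, 2)]
Completion times:
  Priority 1, burst=2, C=2
  Priority 2, burst=12, C=14
  Priority 3, burst=2, C=16
Average turnaround = 32/3 = 10.6667

10.6667


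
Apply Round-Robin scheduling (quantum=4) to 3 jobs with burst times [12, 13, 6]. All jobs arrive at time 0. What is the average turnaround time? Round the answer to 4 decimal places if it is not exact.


Time quantum = 4
Execution trace:
  J1 runs 4 units, time = 4
  J2 runs 4 units, time = 8
  J3 runs 4 units, time = 12
  J1 runs 4 units, time = 16
  J2 runs 4 units, time = 20
  J3 runs 2 units, time = 22
  J1 runs 4 units, time = 26
  J2 runs 4 units, time = 30
  J2 runs 1 units, time = 31
Finish times: [26, 31, 22]
Average turnaround = 79/3 = 26.3333

26.3333


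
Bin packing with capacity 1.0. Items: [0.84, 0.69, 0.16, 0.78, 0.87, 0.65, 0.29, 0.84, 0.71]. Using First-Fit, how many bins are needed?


Place items sequentially using First-Fit:
  Item 0.84 -> new Bin 1
  Item 0.69 -> new Bin 2
  Item 0.16 -> Bin 1 (now 1.0)
  Item 0.78 -> new Bin 3
  Item 0.87 -> new Bin 4
  Item 0.65 -> new Bin 5
  Item 0.29 -> Bin 2 (now 0.98)
  Item 0.84 -> new Bin 6
  Item 0.71 -> new Bin 7
Total bins used = 7

7


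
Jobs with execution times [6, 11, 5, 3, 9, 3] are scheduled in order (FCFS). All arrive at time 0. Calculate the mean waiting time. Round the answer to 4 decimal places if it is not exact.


FCFS order (as given): [6, 11, 5, 3, 9, 3]
Waiting times:
  Job 1: wait = 0
  Job 2: wait = 6
  Job 3: wait = 17
  Job 4: wait = 22
  Job 5: wait = 25
  Job 6: wait = 34
Sum of waiting times = 104
Average waiting time = 104/6 = 17.3333

17.3333


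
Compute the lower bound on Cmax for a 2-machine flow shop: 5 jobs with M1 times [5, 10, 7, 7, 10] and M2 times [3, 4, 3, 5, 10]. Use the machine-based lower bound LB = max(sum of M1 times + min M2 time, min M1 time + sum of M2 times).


LB1 = sum(M1 times) + min(M2 times) = 39 + 3 = 42
LB2 = min(M1 times) + sum(M2 times) = 5 + 25 = 30
Lower bound = max(LB1, LB2) = max(42, 30) = 42

42


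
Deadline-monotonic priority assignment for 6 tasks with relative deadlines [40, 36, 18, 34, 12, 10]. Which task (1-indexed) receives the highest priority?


Sort tasks by relative deadline (ascending):
  Task 6: deadline = 10
  Task 5: deadline = 12
  Task 3: deadline = 18
  Task 4: deadline = 34
  Task 2: deadline = 36
  Task 1: deadline = 40
Priority order (highest first): [6, 5, 3, 4, 2, 1]
Highest priority task = 6

6


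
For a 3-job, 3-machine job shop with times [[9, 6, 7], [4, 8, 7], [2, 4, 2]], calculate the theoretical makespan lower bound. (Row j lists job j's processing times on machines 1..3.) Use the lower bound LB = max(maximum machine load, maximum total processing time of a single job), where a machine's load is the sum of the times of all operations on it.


Machine loads:
  Machine 1: 9 + 4 + 2 = 15
  Machine 2: 6 + 8 + 4 = 18
  Machine 3: 7 + 7 + 2 = 16
Max machine load = 18
Job totals:
  Job 1: 22
  Job 2: 19
  Job 3: 8
Max job total = 22
Lower bound = max(18, 22) = 22

22


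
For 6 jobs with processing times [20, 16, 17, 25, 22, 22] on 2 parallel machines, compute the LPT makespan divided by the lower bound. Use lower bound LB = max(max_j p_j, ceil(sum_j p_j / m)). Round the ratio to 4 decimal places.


LPT order: [25, 22, 22, 20, 17, 16]
Machine loads after assignment: [61, 61]
LPT makespan = 61
Lower bound = max(max_job, ceil(total/2)) = max(25, 61) = 61
Ratio = 61 / 61 = 1.0

1.0


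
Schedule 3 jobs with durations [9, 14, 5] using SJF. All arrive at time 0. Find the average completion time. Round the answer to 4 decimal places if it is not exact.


SJF order (ascending): [5, 9, 14]
Completion times:
  Job 1: burst=5, C=5
  Job 2: burst=9, C=14
  Job 3: burst=14, C=28
Average completion = 47/3 = 15.6667

15.6667


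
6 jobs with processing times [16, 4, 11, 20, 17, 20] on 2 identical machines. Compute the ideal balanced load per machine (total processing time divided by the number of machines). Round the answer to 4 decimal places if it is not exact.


Total processing time = 16 + 4 + 11 + 20 + 17 + 20 = 88
Number of machines = 2
Ideal balanced load = 88 / 2 = 44.0

44.0


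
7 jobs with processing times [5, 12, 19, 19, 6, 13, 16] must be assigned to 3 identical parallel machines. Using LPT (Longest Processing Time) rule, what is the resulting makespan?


Sort jobs in decreasing order (LPT): [19, 19, 16, 13, 12, 6, 5]
Assign each job to the least loaded machine:
  Machine 1: jobs [19, 12], load = 31
  Machine 2: jobs [19, 6, 5], load = 30
  Machine 3: jobs [16, 13], load = 29
Makespan = max load = 31

31


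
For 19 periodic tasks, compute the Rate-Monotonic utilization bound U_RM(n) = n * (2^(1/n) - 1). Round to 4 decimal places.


Compute 2^(1/19) = 1.0371550444
Subtract 1: 1.0371550444 - 1 = 0.0371550444
Multiply by n: 19 * 0.0371550444 = 0.7059458436
Round to 4 dp: 0.7059

0.7059


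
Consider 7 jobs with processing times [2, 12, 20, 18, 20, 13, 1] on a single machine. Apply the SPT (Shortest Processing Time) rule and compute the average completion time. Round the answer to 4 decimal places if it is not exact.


Sort jobs by processing time (SPT order): [1, 2, 12, 13, 18, 20, 20]
Compute completion times sequentially:
  Job 1: processing = 1, completes at 1
  Job 2: processing = 2, completes at 3
  Job 3: processing = 12, completes at 15
  Job 4: processing = 13, completes at 28
  Job 5: processing = 18, completes at 46
  Job 6: processing = 20, completes at 66
  Job 7: processing = 20, completes at 86
Sum of completion times = 245
Average completion time = 245/7 = 35.0

35.0
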